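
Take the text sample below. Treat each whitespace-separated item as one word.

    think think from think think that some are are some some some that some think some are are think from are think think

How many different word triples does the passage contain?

20

23 tokens → 21 trigram windows in total.
Repeated trigrams (each contributes count−1 duplicates):
  some are are: 2
1 duplicate windows → 21 − 1 = 20 distinct.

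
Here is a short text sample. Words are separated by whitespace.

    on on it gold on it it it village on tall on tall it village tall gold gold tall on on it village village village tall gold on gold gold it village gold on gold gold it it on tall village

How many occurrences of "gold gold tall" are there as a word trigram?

Scanning the 39 overlapping trigram windows for "gold gold tall":
  position 17–19: gold gold tall

1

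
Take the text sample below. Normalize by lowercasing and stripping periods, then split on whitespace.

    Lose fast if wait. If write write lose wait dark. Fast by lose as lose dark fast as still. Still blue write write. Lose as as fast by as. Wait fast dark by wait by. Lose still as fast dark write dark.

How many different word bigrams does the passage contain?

33

42 tokens → 41 bigram windows in total.
Repeated bigrams (each contributes count−1 duplicates):
  as fast: 2
  by lose: 2
  dark fast: 2
  fast by: 2
  fast dark: 2
  lose as: 2
  write lose: 2
  write write: 2
8 duplicate windows → 41 − 8 = 33 distinct.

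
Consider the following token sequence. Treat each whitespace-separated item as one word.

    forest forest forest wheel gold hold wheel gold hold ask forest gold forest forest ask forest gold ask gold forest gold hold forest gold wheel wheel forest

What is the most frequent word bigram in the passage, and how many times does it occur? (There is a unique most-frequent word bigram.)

"forest gold", 4 times

Bigram frequencies (highest first):
  forest gold: 4
  forest forest: 3
  gold hold: 3
  wheel gold: 2
  ask forest: 2
  gold forest: 2
  … (10 more, each ≤ 1)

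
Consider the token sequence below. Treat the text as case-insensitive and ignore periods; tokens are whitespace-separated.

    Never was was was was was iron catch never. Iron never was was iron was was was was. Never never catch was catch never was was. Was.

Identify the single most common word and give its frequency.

Unigram frequencies (highest first):
  was: 15
  never: 6
  iron: 3
  catch: 3

"was", 15 times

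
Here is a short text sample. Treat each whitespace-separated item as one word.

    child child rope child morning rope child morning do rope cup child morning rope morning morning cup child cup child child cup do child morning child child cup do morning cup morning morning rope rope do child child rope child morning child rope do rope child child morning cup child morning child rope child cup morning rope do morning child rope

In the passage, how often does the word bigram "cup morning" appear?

2

Scanning the 60 overlapping bigram windows for "cup morning":
  position 31–32: cup morning
  position 55–56: cup morning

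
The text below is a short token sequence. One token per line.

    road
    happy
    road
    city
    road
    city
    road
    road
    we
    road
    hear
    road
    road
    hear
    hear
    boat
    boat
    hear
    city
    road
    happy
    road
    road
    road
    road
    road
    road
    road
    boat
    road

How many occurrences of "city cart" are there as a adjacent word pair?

Scanning the 29 overlapping bigram windows for "city cart":
  (none found)

0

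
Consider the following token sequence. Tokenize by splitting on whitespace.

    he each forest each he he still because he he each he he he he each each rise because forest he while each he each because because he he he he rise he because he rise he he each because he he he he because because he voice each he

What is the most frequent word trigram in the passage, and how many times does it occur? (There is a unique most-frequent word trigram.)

"he he he", 6 times

Trigram frequencies (highest first):
  he he he: 6
  because he he: 3
  he he each: 3
  each he he: 2
  he each because: 2
  because because he: 2
  … (29 more, each ≤ 2)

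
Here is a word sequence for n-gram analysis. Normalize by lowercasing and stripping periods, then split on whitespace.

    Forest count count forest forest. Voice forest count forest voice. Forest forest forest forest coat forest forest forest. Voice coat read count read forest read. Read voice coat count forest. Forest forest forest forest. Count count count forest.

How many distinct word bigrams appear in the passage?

17

38 tokens → 37 bigram windows in total.
Repeated bigrams (each contributes count−1 duplicates):
  forest forest: 10
  count forest: 4
  count count: 3
  forest count: 3
  forest voice: 3
  voice coat: 2
  voice forest: 2
20 duplicate windows → 37 − 20 = 17 distinct.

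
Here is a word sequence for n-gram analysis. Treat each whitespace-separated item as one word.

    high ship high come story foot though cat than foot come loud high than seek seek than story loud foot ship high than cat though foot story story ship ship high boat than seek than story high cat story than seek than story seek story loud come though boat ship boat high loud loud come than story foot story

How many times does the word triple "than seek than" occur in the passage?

Scanning the 57 overlapping trigram windows for "than seek than":
  position 33–35: than seek than
  position 40–42: than seek than

2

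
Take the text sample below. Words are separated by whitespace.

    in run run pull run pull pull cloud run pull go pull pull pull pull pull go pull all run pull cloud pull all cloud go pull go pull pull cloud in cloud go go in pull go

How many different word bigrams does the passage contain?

19

38 tokens → 37 bigram windows in total.
Repeated bigrams (each contributes count−1 duplicates):
  pull pull: 6
  go pull: 4
  pull go: 4
  run pull: 4
  pull cloud: 3
  cloud go: 2
  pull all: 2
18 duplicate windows → 37 − 18 = 19 distinct.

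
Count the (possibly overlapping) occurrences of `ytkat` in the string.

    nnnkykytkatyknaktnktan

Sliding a length-5 window over the 22 characters (18 positions):
  position 7–11: ytkat

1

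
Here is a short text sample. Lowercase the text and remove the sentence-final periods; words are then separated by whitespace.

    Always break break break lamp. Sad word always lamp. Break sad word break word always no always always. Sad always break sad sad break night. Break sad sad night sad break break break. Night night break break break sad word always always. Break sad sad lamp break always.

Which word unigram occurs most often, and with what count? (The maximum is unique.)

Unigram frequencies (highest first):
  break: 16
  sad: 11
  always: 9
  word: 4
  night: 4
  lamp: 3
  … (1 more, each ≤ 1)

"break", 16 times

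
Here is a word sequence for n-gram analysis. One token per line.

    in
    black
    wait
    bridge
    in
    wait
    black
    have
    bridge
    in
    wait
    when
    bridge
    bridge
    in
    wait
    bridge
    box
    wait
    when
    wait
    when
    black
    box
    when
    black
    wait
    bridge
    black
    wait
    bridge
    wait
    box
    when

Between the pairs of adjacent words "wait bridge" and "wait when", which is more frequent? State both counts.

"wait bridge": 4 occurrences
"wait when": 3 occurrences

"wait bridge" (4 vs 3)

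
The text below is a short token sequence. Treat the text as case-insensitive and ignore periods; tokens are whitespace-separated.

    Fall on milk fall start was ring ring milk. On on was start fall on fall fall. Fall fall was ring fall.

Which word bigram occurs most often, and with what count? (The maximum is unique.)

"fall fall", 3 times

Bigram frequencies (highest first):
  fall fall: 3
  fall on: 2
  was ring: 2
  on milk: 1
  milk fall: 1
  fall start: 1
  … (11 more, each ≤ 1)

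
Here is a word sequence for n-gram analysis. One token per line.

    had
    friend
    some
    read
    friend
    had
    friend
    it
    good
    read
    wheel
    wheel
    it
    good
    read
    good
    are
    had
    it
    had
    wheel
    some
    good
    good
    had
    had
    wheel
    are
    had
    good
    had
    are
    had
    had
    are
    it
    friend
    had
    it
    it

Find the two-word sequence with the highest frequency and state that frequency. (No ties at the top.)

Bigram frequencies (highest first):
  are had: 3
  had friend: 2
  friend had: 2
  it good: 2
  good read: 2
  had it: 2
  … (22 more, each ≤ 2)

"are had", 3 times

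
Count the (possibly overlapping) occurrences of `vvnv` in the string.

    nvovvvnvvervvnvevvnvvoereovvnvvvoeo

4

Sliding a length-4 window over the 35 characters (32 positions):
  position 5–8: vvnv
  position 12–15: vvnv
  position 17–20: vvnv
  position 27–30: vvnv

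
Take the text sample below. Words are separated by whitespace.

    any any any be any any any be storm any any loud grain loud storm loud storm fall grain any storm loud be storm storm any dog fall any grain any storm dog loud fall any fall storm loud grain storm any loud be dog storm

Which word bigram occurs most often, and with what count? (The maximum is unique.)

Bigram frequencies (highest first):
  any any: 5
  storm any: 3
  storm loud: 3
  any be: 2
  be storm: 2
  any loud: 2
  … (22 more, each ≤ 2)

"any any", 5 times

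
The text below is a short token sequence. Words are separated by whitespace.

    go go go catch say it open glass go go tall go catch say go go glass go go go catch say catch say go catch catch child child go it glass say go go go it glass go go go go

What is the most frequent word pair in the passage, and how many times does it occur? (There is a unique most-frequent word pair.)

Bigram frequencies (highest first):
  go go: 11
  go catch: 4
  catch say: 4
  glass go: 3
  say go: 3
  go it: 2
  … (13 more, each ≤ 2)

"go go", 11 times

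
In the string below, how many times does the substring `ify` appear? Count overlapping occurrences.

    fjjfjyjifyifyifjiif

2

Sliding a length-3 window over the 19 characters (17 positions):
  position 8–10: ify
  position 11–13: ify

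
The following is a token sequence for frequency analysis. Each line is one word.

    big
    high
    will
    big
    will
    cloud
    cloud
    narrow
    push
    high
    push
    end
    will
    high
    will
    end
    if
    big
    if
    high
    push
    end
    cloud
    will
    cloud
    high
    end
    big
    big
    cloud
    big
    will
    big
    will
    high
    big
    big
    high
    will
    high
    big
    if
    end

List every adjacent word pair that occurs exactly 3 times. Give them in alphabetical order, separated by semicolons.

big will; high will; will high

Bigram counts meeting the condition (exactly 3 times):
  big will: 3
  high will: 3
  will high: 3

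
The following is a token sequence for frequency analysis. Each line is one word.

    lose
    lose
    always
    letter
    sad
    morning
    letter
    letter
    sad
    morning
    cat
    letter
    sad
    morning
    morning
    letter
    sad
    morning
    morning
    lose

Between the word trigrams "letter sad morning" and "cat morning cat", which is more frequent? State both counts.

"letter sad morning" (4 vs 0)

"letter sad morning": 4 occurrences
"cat morning cat": 0 occurrences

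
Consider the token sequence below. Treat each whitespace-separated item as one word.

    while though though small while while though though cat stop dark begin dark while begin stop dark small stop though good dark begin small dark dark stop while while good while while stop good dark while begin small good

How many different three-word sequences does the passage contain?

35

39 tokens → 37 trigram windows in total.
Repeated trigrams (each contributes count−1 duplicates):
  dark while begin: 2
  while though though: 2
2 duplicate windows → 37 − 2 = 35 distinct.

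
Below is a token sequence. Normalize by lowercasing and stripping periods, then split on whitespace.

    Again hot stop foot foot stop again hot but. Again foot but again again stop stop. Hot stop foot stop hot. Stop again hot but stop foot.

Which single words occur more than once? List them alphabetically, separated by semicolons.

again; but; foot; hot; stop

Unigram counts meeting the condition (more than once):
  again: 6
  but: 3
  foot: 5
  hot: 5
  stop: 8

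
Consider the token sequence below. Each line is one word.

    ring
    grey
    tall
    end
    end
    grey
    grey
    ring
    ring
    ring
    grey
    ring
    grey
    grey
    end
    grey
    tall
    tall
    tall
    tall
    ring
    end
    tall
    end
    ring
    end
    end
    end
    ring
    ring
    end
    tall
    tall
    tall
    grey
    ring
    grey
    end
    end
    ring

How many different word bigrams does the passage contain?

15

40 tokens → 39 bigram windows in total.
Repeated bigrams (each contributes count−1 duplicates):
  tall tall: 5
  end end: 4
  ring grey: 4
  end ring: 3
  grey ring: 3
  ring end: 3
  ring ring: 3
  end grey: 2
  … (5 more repeated)
24 duplicate windows → 39 − 24 = 15 distinct.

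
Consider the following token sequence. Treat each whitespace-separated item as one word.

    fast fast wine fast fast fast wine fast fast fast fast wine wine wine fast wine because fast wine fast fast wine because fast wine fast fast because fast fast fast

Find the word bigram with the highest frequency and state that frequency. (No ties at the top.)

"fast fast", 10 times

Bigram frequencies (highest first):
  fast fast: 10
  fast wine: 7
  wine fast: 5
  because fast: 3
  wine wine: 2
  wine because: 2
  … (1 more, each ≤ 1)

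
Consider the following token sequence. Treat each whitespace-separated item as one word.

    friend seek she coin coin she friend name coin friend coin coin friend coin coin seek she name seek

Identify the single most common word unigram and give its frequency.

"coin", 7 times

Unigram frequencies (highest first):
  coin: 7
  friend: 4
  seek: 3
  she: 3
  name: 2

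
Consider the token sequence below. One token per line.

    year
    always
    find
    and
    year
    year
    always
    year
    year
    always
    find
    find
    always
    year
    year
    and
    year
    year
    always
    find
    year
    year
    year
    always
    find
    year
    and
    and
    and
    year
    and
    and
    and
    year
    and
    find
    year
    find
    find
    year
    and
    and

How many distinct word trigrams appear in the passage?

42 tokens → 40 trigram windows in total.
Repeated trigrams (each contributes count−1 duplicates):
  year always find: 4
  year year always: 4
  year and and: 3
  always find year: 2
  always year year: 2
  and and and: 2
  and and year: 2
  and year and: 2
  … (2 more repeated)
15 duplicate windows → 40 − 15 = 25 distinct.

25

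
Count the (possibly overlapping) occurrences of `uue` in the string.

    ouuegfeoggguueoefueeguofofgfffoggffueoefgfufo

Sliding a length-3 window over the 45 characters (43 positions):
  position 2–4: uue
  position 12–14: uue

2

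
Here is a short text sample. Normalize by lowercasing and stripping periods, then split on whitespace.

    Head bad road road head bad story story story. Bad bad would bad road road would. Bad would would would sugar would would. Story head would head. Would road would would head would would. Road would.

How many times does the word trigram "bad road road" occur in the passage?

2

Scanning the 34 overlapping trigram windows for "bad road road":
  position 2–4: bad road road
  position 13–15: bad road road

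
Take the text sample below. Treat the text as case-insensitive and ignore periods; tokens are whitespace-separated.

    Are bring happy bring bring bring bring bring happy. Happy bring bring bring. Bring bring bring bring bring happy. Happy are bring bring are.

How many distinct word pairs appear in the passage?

7

24 tokens → 23 bigram windows in total.
Repeated bigrams (each contributes count−1 duplicates):
  bring bring: 12
  bring happy: 3
  are bring: 2
  happy bring: 2
  happy happy: 2
16 duplicate windows → 23 − 16 = 7 distinct.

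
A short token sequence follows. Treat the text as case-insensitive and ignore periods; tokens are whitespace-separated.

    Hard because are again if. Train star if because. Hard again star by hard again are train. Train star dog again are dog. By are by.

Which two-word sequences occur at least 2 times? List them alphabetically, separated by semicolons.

again are; hard again; train star

Bigram counts meeting the condition (at least 2 times):
  again are: 2
  hard again: 2
  train star: 2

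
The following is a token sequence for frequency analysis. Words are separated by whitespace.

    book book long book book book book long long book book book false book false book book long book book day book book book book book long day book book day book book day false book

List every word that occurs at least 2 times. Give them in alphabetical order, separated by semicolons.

book; day; false; long

Unigram counts meeting the condition (at least 2 times):
  book: 24
  day: 4
  false: 3
  long: 5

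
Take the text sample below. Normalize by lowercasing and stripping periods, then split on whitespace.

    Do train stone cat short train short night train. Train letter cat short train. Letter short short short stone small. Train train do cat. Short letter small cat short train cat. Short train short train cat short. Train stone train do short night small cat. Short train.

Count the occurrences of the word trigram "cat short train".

Scanning the 45 overlapping trigram windows for "cat short train":
  position 4–6: cat short train
  position 12–14: cat short train
  position 28–30: cat short train
  position 31–33: cat short train
  position 36–38: cat short train
  position 45–47: cat short train

6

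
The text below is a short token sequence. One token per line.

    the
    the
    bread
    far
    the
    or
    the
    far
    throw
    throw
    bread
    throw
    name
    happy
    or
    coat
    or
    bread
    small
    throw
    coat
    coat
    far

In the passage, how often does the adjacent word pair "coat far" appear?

1

Scanning the 22 overlapping bigram windows for "coat far":
  position 22–23: coat far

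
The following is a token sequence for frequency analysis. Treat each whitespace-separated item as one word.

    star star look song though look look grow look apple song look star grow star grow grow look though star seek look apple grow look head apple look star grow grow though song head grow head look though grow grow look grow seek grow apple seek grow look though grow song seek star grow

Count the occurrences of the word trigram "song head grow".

Scanning the 52 overlapping trigram windows for "song head grow":
  position 33–35: song head grow

1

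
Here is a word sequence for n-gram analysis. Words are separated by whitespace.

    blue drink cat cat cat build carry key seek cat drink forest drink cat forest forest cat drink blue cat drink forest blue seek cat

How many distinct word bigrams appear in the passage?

18

25 tokens → 24 bigram windows in total.
Repeated bigrams (each contributes count−1 duplicates):
  cat drink: 3
  cat cat: 2
  drink cat: 2
  drink forest: 2
  seek cat: 2
6 duplicate windows → 24 − 6 = 18 distinct.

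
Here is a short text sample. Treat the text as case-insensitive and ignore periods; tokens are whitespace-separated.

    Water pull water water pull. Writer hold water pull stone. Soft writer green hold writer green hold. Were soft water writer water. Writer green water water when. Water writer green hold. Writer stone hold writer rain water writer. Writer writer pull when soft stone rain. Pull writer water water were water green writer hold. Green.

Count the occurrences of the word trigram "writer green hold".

3

Scanning the 53 overlapping trigram windows for "writer green hold":
  position 12–14: writer green hold
  position 15–17: writer green hold
  position 29–31: writer green hold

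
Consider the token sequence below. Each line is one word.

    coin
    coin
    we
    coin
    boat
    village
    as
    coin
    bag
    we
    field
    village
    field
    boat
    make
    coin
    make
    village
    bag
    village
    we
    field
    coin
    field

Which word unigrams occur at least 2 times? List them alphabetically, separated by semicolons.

bag; boat; coin; field; make; village; we

Unigram counts meeting the condition (at least 2 times):
  bag: 2
  boat: 2
  coin: 6
  field: 4
  make: 2
  village: 4
  we: 3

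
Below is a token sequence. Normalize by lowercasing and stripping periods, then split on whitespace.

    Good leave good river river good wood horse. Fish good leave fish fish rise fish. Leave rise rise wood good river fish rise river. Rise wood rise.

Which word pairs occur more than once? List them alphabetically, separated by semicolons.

Bigram counts meeting the condition (more than once):
  fish rise: 2
  good leave: 2
  good river: 2
  rise wood: 2

fish rise; good leave; good river; rise wood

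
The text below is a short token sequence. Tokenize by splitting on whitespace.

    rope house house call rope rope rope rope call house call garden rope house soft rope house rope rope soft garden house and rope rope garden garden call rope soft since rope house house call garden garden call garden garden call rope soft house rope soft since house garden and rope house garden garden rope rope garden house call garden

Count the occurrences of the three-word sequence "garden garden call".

Scanning the 58 overlapping trigram windows for "garden garden call":
  position 26–28: garden garden call
  position 36–38: garden garden call
  position 39–41: garden garden call

3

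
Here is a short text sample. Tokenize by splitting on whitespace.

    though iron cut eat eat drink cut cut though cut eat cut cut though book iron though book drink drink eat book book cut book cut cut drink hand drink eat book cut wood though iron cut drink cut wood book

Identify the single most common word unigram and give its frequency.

Unigram frequencies (highest first):
  cut: 12
  book: 7
  drink: 6
  though: 5
  eat: 5
  iron: 3
  … (2 more, each ≤ 2)

"cut", 12 times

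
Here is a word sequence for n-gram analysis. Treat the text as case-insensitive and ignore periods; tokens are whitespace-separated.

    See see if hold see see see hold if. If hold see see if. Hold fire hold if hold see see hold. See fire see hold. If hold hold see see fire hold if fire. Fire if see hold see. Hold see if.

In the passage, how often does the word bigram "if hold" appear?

Scanning the 42 overlapping bigram windows for "if hold":
  position 3–4: if hold
  position 10–11: if hold
  position 14–15: if hold
  position 18–19: if hold
  position 27–28: if hold

5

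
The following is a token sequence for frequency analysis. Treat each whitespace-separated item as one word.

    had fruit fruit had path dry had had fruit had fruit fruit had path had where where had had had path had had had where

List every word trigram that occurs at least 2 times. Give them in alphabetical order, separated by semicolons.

Trigram counts meeting the condition (at least 2 times):
  fruit fruit had: 2
  fruit had path: 2
  had fruit fruit: 2
  had had had: 2
  had path had: 2

fruit fruit had; fruit had path; had fruit fruit; had had had; had path had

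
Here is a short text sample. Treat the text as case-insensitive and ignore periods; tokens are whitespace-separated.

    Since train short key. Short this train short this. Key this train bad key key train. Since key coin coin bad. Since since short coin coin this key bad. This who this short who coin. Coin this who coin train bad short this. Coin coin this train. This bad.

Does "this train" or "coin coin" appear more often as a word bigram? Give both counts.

"this train": 3 occurrences
"coin coin": 4 occurrences

"coin coin" (4 vs 3)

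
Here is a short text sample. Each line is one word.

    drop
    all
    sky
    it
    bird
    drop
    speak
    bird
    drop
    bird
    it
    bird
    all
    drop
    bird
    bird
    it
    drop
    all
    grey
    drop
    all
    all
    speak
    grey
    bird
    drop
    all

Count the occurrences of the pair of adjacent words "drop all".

Scanning the 27 overlapping bigram windows for "drop all":
  position 1–2: drop all
  position 18–19: drop all
  position 21–22: drop all
  position 27–28: drop all

4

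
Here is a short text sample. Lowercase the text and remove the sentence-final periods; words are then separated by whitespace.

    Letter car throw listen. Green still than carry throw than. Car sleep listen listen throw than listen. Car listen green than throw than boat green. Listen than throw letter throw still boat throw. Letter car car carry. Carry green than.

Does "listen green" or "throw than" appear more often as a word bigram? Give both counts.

"throw than" (3 vs 2)

"listen green": 2 occurrences
"throw than": 3 occurrences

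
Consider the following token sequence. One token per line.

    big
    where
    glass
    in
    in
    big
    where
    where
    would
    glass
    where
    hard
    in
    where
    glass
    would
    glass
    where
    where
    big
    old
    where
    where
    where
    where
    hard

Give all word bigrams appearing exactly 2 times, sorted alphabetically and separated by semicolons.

big where; glass where; where glass; where hard; would glass

Bigram counts meeting the condition (exactly 2 times):
  big where: 2
  glass where: 2
  where glass: 2
  where hard: 2
  would glass: 2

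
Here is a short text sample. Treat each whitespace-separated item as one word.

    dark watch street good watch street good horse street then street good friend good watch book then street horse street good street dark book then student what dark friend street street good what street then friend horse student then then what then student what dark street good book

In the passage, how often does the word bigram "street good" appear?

6

Scanning the 47 overlapping bigram windows for "street good":
  position 3–4: street good
  position 6–7: street good
  position 11–12: street good
  position 20–21: street good
  position 31–32: street good
  position 46–47: street good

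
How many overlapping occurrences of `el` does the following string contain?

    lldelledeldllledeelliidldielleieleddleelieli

7

Sliding a length-2 window over the 44 characters (43 positions):
  position 4–5: el
  position 9–10: el
  position 18–19: el
  position 27–28: el
  position 32–33: el
  position 39–40: el
  position 42–43: el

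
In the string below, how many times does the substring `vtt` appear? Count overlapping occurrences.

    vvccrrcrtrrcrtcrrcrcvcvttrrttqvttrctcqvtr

2

Sliding a length-3 window over the 41 characters (39 positions):
  position 23–25: vtt
  position 31–33: vtt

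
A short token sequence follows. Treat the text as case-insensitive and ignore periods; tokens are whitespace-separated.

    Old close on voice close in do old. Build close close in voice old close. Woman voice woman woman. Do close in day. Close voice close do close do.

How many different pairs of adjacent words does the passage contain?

29 tokens → 28 bigram windows in total.
Repeated bigrams (each contributes count−1 duplicates):
  close in: 3
  close do: 2
  do close: 2
  old close: 2
  voice close: 2
6 duplicate windows → 28 − 6 = 22 distinct.

22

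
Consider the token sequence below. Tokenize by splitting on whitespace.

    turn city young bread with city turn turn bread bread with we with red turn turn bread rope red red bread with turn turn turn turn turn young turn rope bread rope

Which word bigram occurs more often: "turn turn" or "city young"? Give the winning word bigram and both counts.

"turn turn": 6 occurrences
"city young": 1 occurrence

"turn turn" (6 vs 1)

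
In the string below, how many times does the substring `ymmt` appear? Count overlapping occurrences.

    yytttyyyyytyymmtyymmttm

2

Sliding a length-4 window over the 23 characters (20 positions):
  position 13–16: ymmt
  position 18–21: ymmt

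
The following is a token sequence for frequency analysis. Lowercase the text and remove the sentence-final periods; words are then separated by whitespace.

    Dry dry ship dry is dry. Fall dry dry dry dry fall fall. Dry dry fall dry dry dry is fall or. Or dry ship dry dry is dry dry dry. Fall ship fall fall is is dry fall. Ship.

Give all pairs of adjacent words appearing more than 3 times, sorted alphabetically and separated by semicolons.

dry dry; dry fall

Bigram counts meeting the condition (more than 3 times):
  dry dry: 10
  dry fall: 5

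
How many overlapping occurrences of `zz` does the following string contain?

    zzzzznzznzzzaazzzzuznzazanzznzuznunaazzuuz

12

Sliding a length-2 window over the 42 characters (41 positions):
  position 1–2: zz
  position 2–3: zz
  position 3–4: zz
  position 4–5: zz
  position 7–8: zz
  position 10–11: zz
  position 11–12: zz
  position 15–16: zz
  position 16–17: zz
  position 17–18: zz
  … (2 more)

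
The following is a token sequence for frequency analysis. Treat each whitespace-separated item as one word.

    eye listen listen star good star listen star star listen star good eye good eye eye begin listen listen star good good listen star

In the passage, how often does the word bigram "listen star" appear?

Scanning the 23 overlapping bigram windows for "listen star":
  position 3–4: listen star
  position 7–8: listen star
  position 10–11: listen star
  position 19–20: listen star
  position 23–24: listen star

5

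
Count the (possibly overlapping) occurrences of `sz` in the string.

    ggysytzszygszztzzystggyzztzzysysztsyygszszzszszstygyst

7

Sliding a length-2 window over the 54 characters (53 positions):
  position 8–9: sz
  position 12–13: sz
  position 32–33: sz
  position 39–40: sz
  position 41–42: sz
  position 44–45: sz
  position 46–47: sz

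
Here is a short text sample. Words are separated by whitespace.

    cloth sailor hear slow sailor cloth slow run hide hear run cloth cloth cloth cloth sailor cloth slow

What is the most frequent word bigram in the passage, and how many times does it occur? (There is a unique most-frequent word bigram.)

"cloth cloth", 3 times

Bigram frequencies (highest first):
  cloth cloth: 3
  cloth sailor: 2
  sailor cloth: 2
  cloth slow: 2
  sailor hear: 1
  hear slow: 1
  … (6 more, each ≤ 1)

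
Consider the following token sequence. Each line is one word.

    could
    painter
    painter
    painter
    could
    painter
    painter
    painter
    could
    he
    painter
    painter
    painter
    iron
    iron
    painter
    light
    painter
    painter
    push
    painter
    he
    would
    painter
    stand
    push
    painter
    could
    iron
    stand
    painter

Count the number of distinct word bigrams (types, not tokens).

31 tokens → 30 bigram windows in total.
Repeated bigrams (each contributes count−1 duplicates):
  painter painter: 7
  painter could: 3
  could painter: 2
  push painter: 2
10 duplicate windows → 30 − 10 = 20 distinct.

20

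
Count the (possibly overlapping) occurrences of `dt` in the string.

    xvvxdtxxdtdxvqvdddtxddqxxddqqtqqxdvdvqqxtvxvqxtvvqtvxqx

3

Sliding a length-2 window over the 55 characters (54 positions):
  position 5–6: dt
  position 9–10: dt
  position 18–19: dt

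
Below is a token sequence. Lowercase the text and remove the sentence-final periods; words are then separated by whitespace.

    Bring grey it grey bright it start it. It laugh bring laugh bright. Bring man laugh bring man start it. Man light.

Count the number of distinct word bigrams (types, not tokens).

18

22 tokens → 21 bigram windows in total.
Repeated bigrams (each contributes count−1 duplicates):
  bring man: 2
  laugh bring: 2
  start it: 2
3 duplicate windows → 21 − 3 = 18 distinct.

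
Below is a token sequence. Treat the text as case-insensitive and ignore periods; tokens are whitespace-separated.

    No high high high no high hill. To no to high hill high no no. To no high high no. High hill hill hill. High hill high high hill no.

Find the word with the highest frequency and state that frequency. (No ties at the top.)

"high", 12 times

Unigram frequencies (highest first):
  high: 12
  no: 8
  hill: 7
  to: 3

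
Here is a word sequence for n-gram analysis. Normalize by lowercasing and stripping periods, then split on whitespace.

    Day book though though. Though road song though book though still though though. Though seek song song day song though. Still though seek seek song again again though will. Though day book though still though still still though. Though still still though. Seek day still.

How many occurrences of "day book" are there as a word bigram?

2

Scanning the 44 overlapping bigram windows for "day book":
  position 1–2: day book
  position 31–32: day book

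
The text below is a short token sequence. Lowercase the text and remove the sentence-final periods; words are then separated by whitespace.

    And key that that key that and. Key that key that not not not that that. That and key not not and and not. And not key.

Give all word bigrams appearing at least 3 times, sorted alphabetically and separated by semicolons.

Bigram counts meeting the condition (at least 3 times):
  and key: 3
  key that: 4
  not not: 3
  that that: 3

and key; key that; not not; that that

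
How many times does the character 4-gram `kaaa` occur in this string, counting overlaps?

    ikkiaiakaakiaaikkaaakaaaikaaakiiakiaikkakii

Sliding a length-4 window over the 43 characters (40 positions):
  position 17–20: kaaa
  position 21–24: kaaa
  position 26–29: kaaa

3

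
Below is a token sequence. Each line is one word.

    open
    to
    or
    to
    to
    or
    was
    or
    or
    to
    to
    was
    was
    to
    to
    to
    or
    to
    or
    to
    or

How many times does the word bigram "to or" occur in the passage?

5

Scanning the 20 overlapping bigram windows for "to or":
  position 2–3: to or
  position 5–6: to or
  position 16–17: to or
  position 18–19: to or
  position 20–21: to or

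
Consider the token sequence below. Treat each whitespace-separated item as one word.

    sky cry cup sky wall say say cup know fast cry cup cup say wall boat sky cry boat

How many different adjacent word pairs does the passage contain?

16

19 tokens → 18 bigram windows in total.
Repeated bigrams (each contributes count−1 duplicates):
  cry cup: 2
  sky cry: 2
2 duplicate windows → 18 − 2 = 16 distinct.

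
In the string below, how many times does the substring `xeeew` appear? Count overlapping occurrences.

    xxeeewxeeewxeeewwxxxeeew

Sliding a length-5 window over the 24 characters (20 positions):
  position 2–6: xeeew
  position 7–11: xeeew
  position 12–16: xeeew
  position 20–24: xeeew

4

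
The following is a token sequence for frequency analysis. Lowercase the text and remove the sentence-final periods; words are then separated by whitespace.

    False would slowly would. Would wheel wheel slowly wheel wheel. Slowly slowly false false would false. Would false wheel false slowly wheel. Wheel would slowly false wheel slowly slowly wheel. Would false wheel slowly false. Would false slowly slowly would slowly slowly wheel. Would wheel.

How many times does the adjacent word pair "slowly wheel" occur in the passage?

4

Scanning the 44 overlapping bigram windows for "slowly wheel":
  position 8–9: slowly wheel
  position 21–22: slowly wheel
  position 29–30: slowly wheel
  position 42–43: slowly wheel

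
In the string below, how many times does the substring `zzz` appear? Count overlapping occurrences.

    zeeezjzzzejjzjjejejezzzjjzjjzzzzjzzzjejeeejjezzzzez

Sliding a length-3 window over the 51 characters (49 positions):
  position 7–9: zzz
  position 21–23: zzz
  position 29–31: zzz
  position 30–32: zzz
  position 34–36: zzz
  position 46–48: zzz
  position 47–49: zzz

7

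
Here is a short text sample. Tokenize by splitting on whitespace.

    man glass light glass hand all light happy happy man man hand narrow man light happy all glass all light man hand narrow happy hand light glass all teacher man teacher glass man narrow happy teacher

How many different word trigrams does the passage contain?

33

36 tokens → 34 trigram windows in total.
Repeated trigrams (each contributes count−1 duplicates):
  man hand narrow: 2
1 duplicate windows → 34 − 1 = 33 distinct.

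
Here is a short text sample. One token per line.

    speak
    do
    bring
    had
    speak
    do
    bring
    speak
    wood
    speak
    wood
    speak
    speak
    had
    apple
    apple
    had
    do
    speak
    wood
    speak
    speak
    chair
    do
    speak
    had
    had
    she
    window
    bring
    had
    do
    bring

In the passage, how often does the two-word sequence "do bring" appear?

3

Scanning the 32 overlapping bigram windows for "do bring":
  position 2–3: do bring
  position 6–7: do bring
  position 32–33: do bring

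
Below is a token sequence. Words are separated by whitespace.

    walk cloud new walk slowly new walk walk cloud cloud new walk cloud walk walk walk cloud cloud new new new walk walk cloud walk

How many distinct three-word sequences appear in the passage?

25 tokens → 23 trigram windows in total.
Repeated trigrams (each contributes count−1 duplicates):
  walk walk cloud: 3
  cloud cloud new: 2
  cloud new walk: 2
  new walk walk: 2
  walk cloud cloud: 2
  walk cloud walk: 2
7 duplicate windows → 23 − 7 = 16 distinct.

16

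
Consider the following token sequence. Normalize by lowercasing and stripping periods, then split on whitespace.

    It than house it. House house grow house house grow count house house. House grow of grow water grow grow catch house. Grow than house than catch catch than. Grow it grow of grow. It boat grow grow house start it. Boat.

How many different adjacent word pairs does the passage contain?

42 tokens → 41 bigram windows in total.
Repeated bigrams (each contributes count−1 duplicates):
  house grow: 4
  house house: 4
  grow grow: 2
  grow house: 2
  grow it: 2
  grow of: 2
  it boat: 2
  of grow: 2
  … (1 more repeated)
13 duplicate windows → 41 − 13 = 28 distinct.

28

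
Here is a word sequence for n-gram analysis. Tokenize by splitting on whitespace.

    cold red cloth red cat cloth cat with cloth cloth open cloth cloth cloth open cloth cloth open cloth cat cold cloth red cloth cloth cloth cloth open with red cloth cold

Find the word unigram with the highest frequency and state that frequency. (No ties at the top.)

Unigram frequencies (highest first):
  cloth: 16
  red: 4
  open: 4
  cold: 3
  cat: 3
  with: 2

"cloth", 16 times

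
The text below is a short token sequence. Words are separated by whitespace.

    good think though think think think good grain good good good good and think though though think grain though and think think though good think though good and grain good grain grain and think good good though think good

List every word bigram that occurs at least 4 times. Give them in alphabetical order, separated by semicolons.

good good; think though

Bigram counts meeting the condition (at least 4 times):
  good good: 4
  think though: 4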